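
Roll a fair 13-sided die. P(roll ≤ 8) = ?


Favorable outcomes (roll ≤ 8): 8
Total outcomes = 13
P = 8/13 = 0.6154

P = 0.6154


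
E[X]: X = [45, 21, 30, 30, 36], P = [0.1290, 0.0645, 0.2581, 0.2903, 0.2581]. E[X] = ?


E[X] = 45*0.1290 + 21*0.0645 + 30*0.2581 + 30*0.2903 + 36*0.2581
= 5.8050 + 1.3545 + 7.7430 + 8.7090 + 9.2916
= 32.9031

E[X] = 32.9031


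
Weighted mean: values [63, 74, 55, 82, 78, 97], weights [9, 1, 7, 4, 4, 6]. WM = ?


Numerator = 63*9 + 74*1 + 55*7 + 82*4 + 78*4 + 97*6 = 2248
Denominator = 9 + 1 + 7 + 4 + 4 + 6 = 31
WM = 2248/31 = 72.5161

WM = 72.5161


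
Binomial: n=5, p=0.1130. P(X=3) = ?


C(5,3) = 10
p^3 = 0.001443
(1-p)^2 = 0.786769
P = 10 * 0.001443 * 0.786769 = 0.0114

P(X=3) = 0.0114


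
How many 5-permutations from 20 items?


P(20,5) = 20!/15!
= 2432902008176640000/1307674368000
= 1860480

P(20,5) = 1860480


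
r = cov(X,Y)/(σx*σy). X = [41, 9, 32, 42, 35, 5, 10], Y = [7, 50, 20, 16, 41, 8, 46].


Mean X = 24.8571, Mean Y = 26.8571
SD X = 14.999320, SD Y = 16.974170
Cov = -98.448980
r = -98.448980/(14.999320*16.974170) = -0.3867

r = -0.3867


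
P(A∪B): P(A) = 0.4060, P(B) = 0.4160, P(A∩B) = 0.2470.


P(A∪B) = 0.4060 + 0.4160 - 0.2470
= 0.8220 - 0.2470
= 0.5750

P(A∪B) = 0.5750


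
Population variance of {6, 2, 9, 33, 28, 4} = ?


Mean = 13.6667
Squared deviations: 58.7778, 136.1111, 21.7778, 373.7778, 205.4444, 93.4444
Sum = 889.3333
Variance = 889.3333/6 = 148.2222

Variance = 148.2222


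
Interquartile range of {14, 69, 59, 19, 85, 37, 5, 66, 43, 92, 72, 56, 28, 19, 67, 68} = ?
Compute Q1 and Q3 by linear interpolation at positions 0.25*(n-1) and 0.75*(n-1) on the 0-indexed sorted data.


Sorted: 5, 14, 19, 19, 28, 37, 43, 56, 59, 66, 67, 68, 69, 72, 85, 92
Q1 (25th %ile) = 25.7500
Q3 (75th %ile) = 68.2500
IQR = 68.2500 - 25.7500 = 42.5000

IQR = 42.5000


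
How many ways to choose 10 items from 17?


C(17,10) = 17!/(10! × 7!)
= 355687428096000/(3628800 × 5040)
= 19448

C(17,10) = 19448


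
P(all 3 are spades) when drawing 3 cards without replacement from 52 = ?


P(all spades) = (13/52) × (12/51) × (11/50)
= 0.0129

P = 0.0129


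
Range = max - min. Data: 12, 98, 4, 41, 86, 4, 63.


Max = 98, Min = 4
Range = 98 - 4 = 94

Range = 94


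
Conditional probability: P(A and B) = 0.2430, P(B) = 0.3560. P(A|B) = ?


P(A|B) = 0.2430/0.3560 = 0.6826

P(A|B) = 0.6826


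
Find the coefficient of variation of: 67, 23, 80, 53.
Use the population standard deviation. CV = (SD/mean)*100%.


Mean = 55.7500
SD = 21.1822
CV = (21.1822/55.7500)*100 = 37.9951%

CV = 37.9951%


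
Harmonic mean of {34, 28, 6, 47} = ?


Sum of reciprocals = 1/34 + 1/28 + 1/6 + 1/47 = 0.253069
HM = 4/0.253069 = 15.8059

HM = 15.8059


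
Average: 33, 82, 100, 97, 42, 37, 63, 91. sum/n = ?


Sum = 33 + 82 + 100 + 97 + 42 + 37 + 63 + 91 = 545
n = 8
Mean = 545/8 = 68.1250

Mean = 68.1250


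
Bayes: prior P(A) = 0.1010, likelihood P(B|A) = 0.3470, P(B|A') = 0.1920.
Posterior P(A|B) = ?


P(B) = P(B|A)*P(A) + P(B|A')*P(A')
= 0.3470*0.1010 + 0.1920*0.8990
= 0.035047 + 0.172608 = 0.207655
P(A|B) = 0.035047/0.207655 = 0.1688

P(A|B) = 0.1688


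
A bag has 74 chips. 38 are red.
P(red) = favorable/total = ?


P = 38/74 = 0.5135

P = 0.5135


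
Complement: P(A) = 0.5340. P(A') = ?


P(not A) = 1 - 0.5340 = 0.4660

P(not A) = 0.4660


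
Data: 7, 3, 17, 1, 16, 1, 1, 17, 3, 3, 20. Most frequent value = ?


Frequencies: 1:3, 3:3, 7:1, 16:1, 17:2, 20:1
Max frequency = 3
Mode = 1, 3

Mode = 1, 3


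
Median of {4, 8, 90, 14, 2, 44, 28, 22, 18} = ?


Sorted: 2, 4, 8, 14, 18, 22, 28, 44, 90
n = 9 (odd)
Middle value = 18

Median = 18


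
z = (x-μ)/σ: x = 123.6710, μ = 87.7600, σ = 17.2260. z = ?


z = (123.6710 - 87.7600)/17.2260
= 35.9110/17.2260
= 2.0847

z = 2.0847


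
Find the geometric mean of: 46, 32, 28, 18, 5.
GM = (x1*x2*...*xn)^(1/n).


Product = 46 × 32 × 28 × 18 × 5 = 3709440
GM = 3709440^(1/5) = 20.5997

GM = 20.5997


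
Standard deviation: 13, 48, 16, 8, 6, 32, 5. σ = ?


Mean = 18.2857
Variance = 219.6327
SD = sqrt(219.6327) = 14.8200

SD = 14.8200


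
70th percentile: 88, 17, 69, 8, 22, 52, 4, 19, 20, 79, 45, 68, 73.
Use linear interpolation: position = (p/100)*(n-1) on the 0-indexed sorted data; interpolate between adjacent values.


Sorted: 4, 8, 17, 19, 20, 22, 45, 52, 68, 69, 73, 79, 88
n = 13
Index = 70/100 * 12 = 8.4000
Lower = data[8] = 68, Upper = data[9] = 69
P70 = 68 + 0.4000*(1) = 68.4000

P70 = 68.4000


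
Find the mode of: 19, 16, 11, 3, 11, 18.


Frequencies: 3:1, 11:2, 16:1, 18:1, 19:1
Max frequency = 2
Mode = 11

Mode = 11


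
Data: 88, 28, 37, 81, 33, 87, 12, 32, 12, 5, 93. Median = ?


Sorted: 5, 12, 12, 28, 32, 33, 37, 81, 87, 88, 93
n = 11 (odd)
Middle value = 33

Median = 33


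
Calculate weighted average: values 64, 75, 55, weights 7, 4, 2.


Numerator = 64*7 + 75*4 + 55*2 = 858
Denominator = 7 + 4 + 2 = 13
WM = 858/13 = 66.0000

WM = 66.0000


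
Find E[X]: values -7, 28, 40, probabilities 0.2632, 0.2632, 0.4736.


E[X] = -7*0.2632 + 28*0.2632 + 40*0.4736
= -1.8424 + 7.3696 + 18.9440
= 24.4712

E[X] = 24.4712


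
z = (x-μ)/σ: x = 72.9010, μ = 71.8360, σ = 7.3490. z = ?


z = (72.9010 - 71.8360)/7.3490
= 1.0650/7.3490
= 0.1449

z = 0.1449


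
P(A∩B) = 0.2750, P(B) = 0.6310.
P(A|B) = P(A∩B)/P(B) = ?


P(A|B) = 0.2750/0.6310 = 0.4358

P(A|B) = 0.4358


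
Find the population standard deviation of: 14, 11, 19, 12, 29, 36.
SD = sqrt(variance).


Mean = 20.1667
Variance = 86.4722
SD = sqrt(86.4722) = 9.2990

SD = 9.2990


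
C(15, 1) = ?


C(15,1) = 15!/(1! × 14!)
= 1307674368000/(1 × 87178291200)
= 15

C(15,1) = 15


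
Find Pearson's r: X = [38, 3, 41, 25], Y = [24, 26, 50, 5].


Mean X = 26.7500, Mean Y = 26.2500
SD X = 14.972892, SD Y = 15.974589
Cov = 89.062500
r = 89.062500/(14.972892*15.974589) = 0.3724

r = 0.3724


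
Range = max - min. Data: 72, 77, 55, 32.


Max = 77, Min = 32
Range = 77 - 32 = 45

Range = 45


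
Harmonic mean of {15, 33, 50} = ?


Sum of reciprocals = 1/15 + 1/33 + 1/50 = 0.116970
HM = 3/0.116970 = 25.6477

HM = 25.6477


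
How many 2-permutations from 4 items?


P(4,2) = 4!/2!
= 24/2
= 12

P(4,2) = 12


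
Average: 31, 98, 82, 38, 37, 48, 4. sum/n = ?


Sum = 31 + 98 + 82 + 38 + 37 + 48 + 4 = 338
n = 7
Mean = 338/7 = 48.2857

Mean = 48.2857


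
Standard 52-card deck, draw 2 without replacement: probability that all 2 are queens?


P(all queens) = (4/52) × (3/51)
= 0.0045

P = 0.0045


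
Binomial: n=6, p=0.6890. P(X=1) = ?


C(6,1) = 6
p^1 = 0.689000
(1-p)^5 = 0.002909
P = 6 * 0.689000 * 0.002909 = 0.0120

P(X=1) = 0.0120


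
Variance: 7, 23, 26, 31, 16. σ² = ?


Mean = 20.6000
Squared deviations: 184.9600, 5.7600, 29.1600, 108.1600, 21.1600
Sum = 349.2000
Variance = 349.2000/5 = 69.8400

Variance = 69.8400


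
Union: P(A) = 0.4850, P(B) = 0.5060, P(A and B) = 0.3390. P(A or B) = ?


P(A∪B) = 0.4850 + 0.5060 - 0.3390
= 0.9910 - 0.3390
= 0.6520

P(A∪B) = 0.6520


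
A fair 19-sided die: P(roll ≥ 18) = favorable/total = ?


Favorable outcomes (roll ≥ 18): 2
Total outcomes = 19
P = 2/19 = 0.1053

P = 0.1053


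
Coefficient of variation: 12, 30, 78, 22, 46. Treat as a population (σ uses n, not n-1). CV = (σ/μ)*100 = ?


Mean = 37.6000
SD = 23.0617
CV = (23.0617/37.6000)*100 = 61.3342%

CV = 61.3342%


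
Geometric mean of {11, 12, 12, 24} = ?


Product = 11 × 12 × 12 × 24 = 38016
GM = 38016^(1/4) = 13.9634

GM = 13.9634


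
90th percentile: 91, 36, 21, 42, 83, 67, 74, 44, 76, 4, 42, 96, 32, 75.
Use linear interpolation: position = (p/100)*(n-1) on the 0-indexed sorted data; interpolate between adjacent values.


Sorted: 4, 21, 32, 36, 42, 42, 44, 67, 74, 75, 76, 83, 91, 96
n = 14
Index = 90/100 * 13 = 11.7000
Lower = data[11] = 83, Upper = data[12] = 91
P90 = 83 + 0.7000*(8) = 88.6000

P90 = 88.6000


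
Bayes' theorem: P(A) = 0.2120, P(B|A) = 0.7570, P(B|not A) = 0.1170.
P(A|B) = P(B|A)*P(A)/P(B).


P(B) = P(B|A)*P(A) + P(B|A')*P(A')
= 0.7570*0.2120 + 0.1170*0.7880
= 0.160484 + 0.092196 = 0.252680
P(A|B) = 0.160484/0.252680 = 0.6351

P(A|B) = 0.6351


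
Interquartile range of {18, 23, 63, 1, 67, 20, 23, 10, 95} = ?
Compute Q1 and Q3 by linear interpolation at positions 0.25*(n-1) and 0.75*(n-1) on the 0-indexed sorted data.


Sorted: 1, 10, 18, 20, 23, 23, 63, 67, 95
Q1 (25th %ile) = 18.0000
Q3 (75th %ile) = 63.0000
IQR = 63.0000 - 18.0000 = 45.0000

IQR = 45.0000


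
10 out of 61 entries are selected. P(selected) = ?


P = 10/61 = 0.1639

P = 0.1639


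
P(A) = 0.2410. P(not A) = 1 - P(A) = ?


P(not A) = 1 - 0.2410 = 0.7590

P(not A) = 0.7590


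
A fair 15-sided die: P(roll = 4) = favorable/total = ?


Favorable outcomes (roll = 4): 1
Total outcomes = 15
P = 1/15 = 0.0667

P = 0.0667


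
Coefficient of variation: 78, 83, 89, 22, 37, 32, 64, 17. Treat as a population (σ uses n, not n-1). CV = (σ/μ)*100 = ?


Mean = 52.7500
SD = 27.1466
CV = (27.1466/52.7500)*100 = 51.4627%

CV = 51.4627%


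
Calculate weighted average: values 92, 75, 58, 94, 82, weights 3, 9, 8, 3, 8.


Numerator = 92*3 + 75*9 + 58*8 + 94*3 + 82*8 = 2353
Denominator = 3 + 9 + 8 + 3 + 8 = 31
WM = 2353/31 = 75.9032

WM = 75.9032


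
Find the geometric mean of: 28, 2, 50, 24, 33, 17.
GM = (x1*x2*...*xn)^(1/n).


Product = 28 × 2 × 50 × 24 × 33 × 17 = 37699200
GM = 37699200^(1/6) = 18.3114

GM = 18.3114


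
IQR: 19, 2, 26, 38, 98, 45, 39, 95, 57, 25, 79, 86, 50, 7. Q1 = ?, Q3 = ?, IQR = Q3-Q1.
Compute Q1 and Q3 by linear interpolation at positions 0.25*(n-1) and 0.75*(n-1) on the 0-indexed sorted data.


Sorted: 2, 7, 19, 25, 26, 38, 39, 45, 50, 57, 79, 86, 95, 98
Q1 (25th %ile) = 25.2500
Q3 (75th %ile) = 73.5000
IQR = 73.5000 - 25.2500 = 48.2500

IQR = 48.2500


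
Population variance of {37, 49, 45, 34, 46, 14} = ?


Mean = 37.5000
Squared deviations: 0.2500, 132.2500, 56.2500, 12.2500, 72.2500, 552.2500
Sum = 825.5000
Variance = 825.5000/6 = 137.5833

Variance = 137.5833


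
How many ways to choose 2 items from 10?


C(10,2) = 10!/(2! × 8!)
= 3628800/(2 × 40320)
= 45

C(10,2) = 45


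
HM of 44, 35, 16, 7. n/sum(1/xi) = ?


Sum of reciprocals = 1/44 + 1/35 + 1/16 + 1/7 = 0.256656
HM = 4/0.256656 = 15.5851

HM = 15.5851


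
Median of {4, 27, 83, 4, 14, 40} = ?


Sorted: 4, 4, 14, 27, 40, 83
n = 6 (even)
Middle values: 14 and 27
Median = (14+27)/2 = 20.5000

Median = 20.5000


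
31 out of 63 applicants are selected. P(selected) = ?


P = 31/63 = 0.4921

P = 0.4921


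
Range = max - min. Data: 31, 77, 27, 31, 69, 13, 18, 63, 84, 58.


Max = 84, Min = 13
Range = 84 - 13 = 71

Range = 71


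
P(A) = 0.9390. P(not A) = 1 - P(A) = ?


P(not A) = 1 - 0.9390 = 0.0610

P(not A) = 0.0610


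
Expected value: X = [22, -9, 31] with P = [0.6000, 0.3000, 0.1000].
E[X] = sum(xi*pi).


E[X] = 22*0.6000 - 9*0.3000 + 31*0.1000
= 13.2000 - 2.7000 + 3.1000
= 13.6000

E[X] = 13.6000


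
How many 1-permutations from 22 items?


P(22,1) = 22!/21!
= 1124000727777607680000/51090942171709440000
= 22

P(22,1) = 22


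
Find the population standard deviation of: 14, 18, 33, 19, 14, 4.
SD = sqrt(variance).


Mean = 17.0000
Variance = 74.6667
SD = sqrt(74.6667) = 8.6410

SD = 8.6410


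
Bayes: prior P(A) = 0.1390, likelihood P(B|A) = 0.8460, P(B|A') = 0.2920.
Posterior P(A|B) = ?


P(B) = P(B|A)*P(A) + P(B|A')*P(A')
= 0.8460*0.1390 + 0.2920*0.8610
= 0.117594 + 0.251412 = 0.369006
P(A|B) = 0.117594/0.369006 = 0.3187

P(A|B) = 0.3187


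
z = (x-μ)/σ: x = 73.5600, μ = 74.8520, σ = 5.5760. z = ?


z = (73.5600 - 74.8520)/5.5760
= -1.2920/5.5760
= -0.2317

z = -0.2317


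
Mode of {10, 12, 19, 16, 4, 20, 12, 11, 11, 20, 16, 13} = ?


Frequencies: 4:1, 10:1, 11:2, 12:2, 13:1, 16:2, 19:1, 20:2
Max frequency = 2
Mode = 11, 12, 16, 20

Mode = 11, 12, 16, 20


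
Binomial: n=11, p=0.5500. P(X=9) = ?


C(11,9) = 55
p^9 = 0.004605
(1-p)^2 = 0.202500
P = 55 * 0.004605 * 0.202500 = 0.0513

P(X=9) = 0.0513


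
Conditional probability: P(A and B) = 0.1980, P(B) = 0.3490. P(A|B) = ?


P(A|B) = 0.1980/0.3490 = 0.5673

P(A|B) = 0.5673


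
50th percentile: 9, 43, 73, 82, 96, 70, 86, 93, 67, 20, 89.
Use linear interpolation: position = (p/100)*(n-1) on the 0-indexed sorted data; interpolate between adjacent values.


Sorted: 9, 20, 43, 67, 70, 73, 82, 86, 89, 93, 96
n = 11
Index = 50/100 * 10 = 5.0000
Lower = data[5] = 73, Upper = data[6] = 82
P50 = 73 + 0*(9) = 73.0000

P50 = 73.0000


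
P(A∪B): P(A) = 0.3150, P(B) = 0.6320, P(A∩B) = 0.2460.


P(A∪B) = 0.3150 + 0.6320 - 0.2460
= 0.9470 - 0.2460
= 0.7010

P(A∪B) = 0.7010


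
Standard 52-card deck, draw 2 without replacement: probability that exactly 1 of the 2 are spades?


Hypergeometric: P(X=1) = C(13,1)·C(39,1) / C(52,2)
= 13 × 39 / 1326
= 507/1326 = 0.3824

P = 0.3824


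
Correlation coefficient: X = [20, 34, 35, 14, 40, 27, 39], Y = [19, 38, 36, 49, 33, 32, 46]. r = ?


Mean X = 29.8571, Mean Y = 36.1429
SD X = 9.156240, SD Y = 9.156240
Cov = 6.020408
r = 6.020408/(9.156240*9.156240) = 0.0718

r = 0.0718


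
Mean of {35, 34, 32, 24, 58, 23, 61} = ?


Sum = 35 + 34 + 32 + 24 + 58 + 23 + 61 = 267
n = 7
Mean = 267/7 = 38.1429

Mean = 38.1429


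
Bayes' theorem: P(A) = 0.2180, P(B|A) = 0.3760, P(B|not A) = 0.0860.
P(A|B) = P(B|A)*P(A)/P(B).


P(B) = P(B|A)*P(A) + P(B|A')*P(A')
= 0.3760*0.2180 + 0.0860*0.7820
= 0.081968 + 0.067252 = 0.149220
P(A|B) = 0.081968/0.149220 = 0.5493

P(A|B) = 0.5493


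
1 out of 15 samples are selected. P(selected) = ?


P = 1/15 = 0.0667

P = 0.0667


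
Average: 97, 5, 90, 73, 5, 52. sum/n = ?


Sum = 97 + 5 + 90 + 73 + 5 + 52 = 322
n = 6
Mean = 322/6 = 53.6667

Mean = 53.6667


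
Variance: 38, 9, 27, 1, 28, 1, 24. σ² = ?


Mean = 18.2857
Squared deviations: 388.6531, 86.2245, 75.9388, 298.7959, 94.3673, 298.7959, 32.6531
Sum = 1275.4286
Variance = 1275.4286/7 = 182.2041

Variance = 182.2041


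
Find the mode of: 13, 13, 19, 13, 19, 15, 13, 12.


Frequencies: 12:1, 13:4, 15:1, 19:2
Max frequency = 4
Mode = 13

Mode = 13


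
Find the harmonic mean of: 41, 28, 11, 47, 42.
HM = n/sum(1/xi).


Sum of reciprocals = 1/41 + 1/28 + 1/11 + 1/47 + 1/42 = 0.196100
HM = 5/0.196100 = 25.4972

HM = 25.4972


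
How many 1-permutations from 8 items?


P(8,1) = 8!/7!
= 40320/5040
= 8

P(8,1) = 8


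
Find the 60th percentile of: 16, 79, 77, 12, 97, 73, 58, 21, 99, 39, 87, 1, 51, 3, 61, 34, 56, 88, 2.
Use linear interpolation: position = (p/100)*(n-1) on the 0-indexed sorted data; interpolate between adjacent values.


Sorted: 1, 2, 3, 12, 16, 21, 34, 39, 51, 56, 58, 61, 73, 77, 79, 87, 88, 97, 99
n = 19
Index = 60/100 * 18 = 10.8000
Lower = data[10] = 58, Upper = data[11] = 61
P60 = 58 + 0.8000*(3) = 60.4000

P60 = 60.4000


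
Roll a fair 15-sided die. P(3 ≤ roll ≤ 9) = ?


Favorable outcomes (3 ≤ roll ≤ 9): 7
Total outcomes = 15
P = 7/15 = 0.4667

P = 0.4667


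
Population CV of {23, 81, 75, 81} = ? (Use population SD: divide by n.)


Mean = 65.0000
SD = 24.3721
CV = (24.3721/65.0000)*100 = 37.4956%

CV = 37.4956%


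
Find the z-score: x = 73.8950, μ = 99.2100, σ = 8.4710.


z = (73.8950 - 99.2100)/8.4710
= -25.3150/8.4710
= -2.9884

z = -2.9884


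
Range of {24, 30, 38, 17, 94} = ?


Max = 94, Min = 17
Range = 94 - 17 = 77

Range = 77


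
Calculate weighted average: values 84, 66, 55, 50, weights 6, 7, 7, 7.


Numerator = 84*6 + 66*7 + 55*7 + 50*7 = 1701
Denominator = 6 + 7 + 7 + 7 = 27
WM = 1701/27 = 63.0000

WM = 63.0000


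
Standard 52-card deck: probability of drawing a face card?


12 face cards in 52 cards
P = 12/52 = 0.2308

P = 0.2308


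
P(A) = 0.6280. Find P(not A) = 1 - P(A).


P(not A) = 1 - 0.6280 = 0.3720

P(not A) = 0.3720


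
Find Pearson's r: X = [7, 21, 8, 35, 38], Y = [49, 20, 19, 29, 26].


Mean X = 21.8000, Mean Y = 28.6000
SD X = 13.013839, SD Y = 10.855413
Cov = -39.880000
r = -39.880000/(13.013839*10.855413) = -0.2823

r = -0.2823


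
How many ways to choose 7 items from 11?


C(11,7) = 11!/(7! × 4!)
= 39916800/(5040 × 24)
= 330

C(11,7) = 330


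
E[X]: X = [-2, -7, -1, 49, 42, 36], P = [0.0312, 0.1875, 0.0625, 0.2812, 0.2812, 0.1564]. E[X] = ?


E[X] = -2*0.0312 - 7*0.1875 - 1*0.0625 + 49*0.2812 + 42*0.2812 + 36*0.1564
= -0.0624 - 1.3125 - 0.0625 + 13.7788 + 11.8104 + 5.6304
= 29.7822

E[X] = 29.7822


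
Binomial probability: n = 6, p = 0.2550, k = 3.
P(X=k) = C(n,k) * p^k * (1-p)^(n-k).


C(6,3) = 20
p^3 = 0.016581
(1-p)^3 = 0.413494
P = 20 * 0.016581 * 0.413494 = 0.1371

P(X=3) = 0.1371


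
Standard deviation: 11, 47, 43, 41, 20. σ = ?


Mean = 32.4000
Variance = 202.2400
SD = sqrt(202.2400) = 14.2211

SD = 14.2211


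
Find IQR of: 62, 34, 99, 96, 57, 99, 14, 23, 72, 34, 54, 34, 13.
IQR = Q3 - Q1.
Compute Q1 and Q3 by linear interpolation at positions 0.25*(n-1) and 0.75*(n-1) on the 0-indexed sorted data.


Sorted: 13, 14, 23, 34, 34, 34, 54, 57, 62, 72, 96, 99, 99
Q1 (25th %ile) = 34.0000
Q3 (75th %ile) = 72.0000
IQR = 72.0000 - 34.0000 = 38.0000

IQR = 38.0000


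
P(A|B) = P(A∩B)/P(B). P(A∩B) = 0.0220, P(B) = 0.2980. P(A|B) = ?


P(A|B) = 0.0220/0.2980 = 0.0738

P(A|B) = 0.0738


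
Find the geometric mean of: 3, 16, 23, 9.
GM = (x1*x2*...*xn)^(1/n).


Product = 3 × 16 × 23 × 9 = 9936
GM = 9936^(1/4) = 9.9840

GM = 9.9840


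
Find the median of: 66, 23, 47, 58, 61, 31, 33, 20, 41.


Sorted: 20, 23, 31, 33, 41, 47, 58, 61, 66
n = 9 (odd)
Middle value = 41

Median = 41


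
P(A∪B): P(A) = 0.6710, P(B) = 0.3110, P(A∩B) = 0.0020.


P(A∪B) = 0.6710 + 0.3110 - 0.0020
= 0.9820 - 0.0020
= 0.9800

P(A∪B) = 0.9800


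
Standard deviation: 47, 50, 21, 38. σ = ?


Mean = 39.0000
Variance = 127.5000
SD = sqrt(127.5000) = 11.2916

SD = 11.2916


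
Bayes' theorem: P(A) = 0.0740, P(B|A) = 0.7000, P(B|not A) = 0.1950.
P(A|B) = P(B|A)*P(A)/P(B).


P(B) = P(B|A)*P(A) + P(B|A')*P(A')
= 0.7000*0.0740 + 0.1950*0.9260
= 0.051800 + 0.180570 = 0.232370
P(A|B) = 0.051800/0.232370 = 0.2229

P(A|B) = 0.2229


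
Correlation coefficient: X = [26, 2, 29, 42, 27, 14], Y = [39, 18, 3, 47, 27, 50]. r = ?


Mean X = 23.3333, Mean Y = 30.6667
SD X = 12.538829, SD Y = 16.579773
Cov = 41.111111
r = 41.111111/(12.538829*16.579773) = 0.1978

r = 0.1978


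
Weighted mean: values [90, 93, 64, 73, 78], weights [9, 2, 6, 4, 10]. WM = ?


Numerator = 90*9 + 93*2 + 64*6 + 73*4 + 78*10 = 2452
Denominator = 9 + 2 + 6 + 4 + 10 = 31
WM = 2452/31 = 79.0968

WM = 79.0968


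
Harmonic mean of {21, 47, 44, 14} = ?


Sum of reciprocals = 1/21 + 1/47 + 1/44 + 1/14 = 0.163051
HM = 4/0.163051 = 24.5321

HM = 24.5321


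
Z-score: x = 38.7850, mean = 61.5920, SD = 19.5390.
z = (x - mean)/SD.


z = (38.7850 - 61.5920)/19.5390
= -22.8070/19.5390
= -1.1673

z = -1.1673


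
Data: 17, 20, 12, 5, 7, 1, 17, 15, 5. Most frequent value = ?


Frequencies: 1:1, 5:2, 7:1, 12:1, 15:1, 17:2, 20:1
Max frequency = 2
Mode = 5, 17

Mode = 5, 17


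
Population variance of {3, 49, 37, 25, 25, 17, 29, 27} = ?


Mean = 26.5000
Squared deviations: 552.2500, 506.2500, 110.2500, 2.2500, 2.2500, 90.2500, 6.2500, 0.2500
Sum = 1270.0000
Variance = 1270.0000/8 = 158.7500

Variance = 158.7500


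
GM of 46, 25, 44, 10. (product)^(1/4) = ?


Product = 46 × 25 × 44 × 10 = 506000
GM = 506000^(1/4) = 26.6709

GM = 26.6709


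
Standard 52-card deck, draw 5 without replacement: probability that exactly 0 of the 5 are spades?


Hypergeometric: P(X=0) = C(13,0)·C(39,5) / C(52,5)
= 1 × 575757 / 2598960
= 575757/2598960 = 0.2215

P = 0.2215


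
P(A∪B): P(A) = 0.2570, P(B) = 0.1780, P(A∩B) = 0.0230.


P(A∪B) = 0.2570 + 0.1780 - 0.0230
= 0.4350 - 0.0230
= 0.4120

P(A∪B) = 0.4120


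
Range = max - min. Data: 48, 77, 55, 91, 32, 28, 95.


Max = 95, Min = 28
Range = 95 - 28 = 67

Range = 67


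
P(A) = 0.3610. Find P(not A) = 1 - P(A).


P(not A) = 1 - 0.3610 = 0.6390

P(not A) = 0.6390


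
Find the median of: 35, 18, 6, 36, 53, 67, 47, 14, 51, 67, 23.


Sorted: 6, 14, 18, 23, 35, 36, 47, 51, 53, 67, 67
n = 11 (odd)
Middle value = 36

Median = 36


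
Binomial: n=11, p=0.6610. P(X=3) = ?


C(11,3) = 165
p^3 = 0.288805
(1-p)^8 = 0.000174
P = 165 * 0.288805 * 0.000174 = 0.0083

P(X=3) = 0.0083


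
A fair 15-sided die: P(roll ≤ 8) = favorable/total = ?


Favorable outcomes (roll ≤ 8): 8
Total outcomes = 15
P = 8/15 = 0.5333

P = 0.5333


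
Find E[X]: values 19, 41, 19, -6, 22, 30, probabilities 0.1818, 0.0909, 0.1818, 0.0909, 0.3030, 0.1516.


E[X] = 19*0.1818 + 41*0.0909 + 19*0.1818 - 6*0.0909 + 22*0.3030 + 30*0.1516
= 3.4542 + 3.7269 + 3.4542 - 0.5454 + 6.6660 + 4.5480
= 21.3039

E[X] = 21.3039


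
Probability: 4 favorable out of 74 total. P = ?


P = 4/74 = 0.0541

P = 0.0541


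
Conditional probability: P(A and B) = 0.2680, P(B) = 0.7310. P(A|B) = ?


P(A|B) = 0.2680/0.7310 = 0.3666

P(A|B) = 0.3666


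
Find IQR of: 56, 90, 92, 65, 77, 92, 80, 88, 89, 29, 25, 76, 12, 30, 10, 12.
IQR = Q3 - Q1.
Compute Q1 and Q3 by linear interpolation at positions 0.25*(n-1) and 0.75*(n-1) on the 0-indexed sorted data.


Sorted: 10, 12, 12, 25, 29, 30, 56, 65, 76, 77, 80, 88, 89, 90, 92, 92
Q1 (25th %ile) = 28.0000
Q3 (75th %ile) = 88.2500
IQR = 88.2500 - 28.0000 = 60.2500

IQR = 60.2500


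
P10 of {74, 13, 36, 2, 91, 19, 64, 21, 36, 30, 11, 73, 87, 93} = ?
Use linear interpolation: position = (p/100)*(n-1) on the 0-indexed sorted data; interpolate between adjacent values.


Sorted: 2, 11, 13, 19, 21, 30, 36, 36, 64, 73, 74, 87, 91, 93
n = 14
Index = 10/100 * 13 = 1.3000
Lower = data[1] = 11, Upper = data[2] = 13
P10 = 11 + 0.3000*(2) = 11.6000

P10 = 11.6000


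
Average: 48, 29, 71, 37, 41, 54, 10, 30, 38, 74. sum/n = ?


Sum = 48 + 29 + 71 + 37 + 41 + 54 + 10 + 30 + 38 + 74 = 432
n = 10
Mean = 432/10 = 43.2000

Mean = 43.2000


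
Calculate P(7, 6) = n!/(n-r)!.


P(7,6) = 7!/1!
= 5040/1
= 5040

P(7,6) = 5040


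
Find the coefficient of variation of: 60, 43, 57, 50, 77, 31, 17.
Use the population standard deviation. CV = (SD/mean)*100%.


Mean = 47.8571
SD = 18.3024
CV = (18.3024/47.8571)*100 = 38.2439%

CV = 38.2439%


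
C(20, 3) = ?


C(20,3) = 20!/(3! × 17!)
= 2432902008176640000/(6 × 355687428096000)
= 1140

C(20,3) = 1140


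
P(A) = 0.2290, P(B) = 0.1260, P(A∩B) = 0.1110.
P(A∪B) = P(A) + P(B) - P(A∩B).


P(A∪B) = 0.2290 + 0.1260 - 0.1110
= 0.3550 - 0.1110
= 0.2440

P(A∪B) = 0.2440


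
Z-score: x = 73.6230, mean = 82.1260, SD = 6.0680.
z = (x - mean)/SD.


z = (73.6230 - 82.1260)/6.0680
= -8.5030/6.0680
= -1.4013

z = -1.4013


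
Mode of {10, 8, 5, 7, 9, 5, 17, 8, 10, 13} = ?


Frequencies: 5:2, 7:1, 8:2, 9:1, 10:2, 13:1, 17:1
Max frequency = 2
Mode = 5, 8, 10

Mode = 5, 8, 10


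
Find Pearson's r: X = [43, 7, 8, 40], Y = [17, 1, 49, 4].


Mean X = 24.5000, Mean Y = 17.7500
SD X = 17.036725, SD Y = 19.018083
Cov = -112.375000
r = -112.375000/(17.036725*19.018083) = -0.3468

r = -0.3468


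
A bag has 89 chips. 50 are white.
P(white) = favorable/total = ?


P = 50/89 = 0.5618

P = 0.5618


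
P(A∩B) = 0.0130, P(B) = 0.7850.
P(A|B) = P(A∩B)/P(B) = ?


P(A|B) = 0.0130/0.7850 = 0.0166

P(A|B) = 0.0166


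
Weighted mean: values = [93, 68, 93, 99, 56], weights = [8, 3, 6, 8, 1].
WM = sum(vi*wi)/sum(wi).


Numerator = 93*8 + 68*3 + 93*6 + 99*8 + 56*1 = 2354
Denominator = 8 + 3 + 6 + 8 + 1 = 26
WM = 2354/26 = 90.5385

WM = 90.5385


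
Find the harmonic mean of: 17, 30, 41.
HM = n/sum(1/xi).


Sum of reciprocals = 1/17 + 1/30 + 1/41 = 0.116547
HM = 3/0.116547 = 25.7407

HM = 25.7407


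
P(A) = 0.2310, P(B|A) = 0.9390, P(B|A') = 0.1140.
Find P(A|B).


P(B) = P(B|A)*P(A) + P(B|A')*P(A')
= 0.9390*0.2310 + 0.1140*0.7690
= 0.216909 + 0.087666 = 0.304575
P(A|B) = 0.216909/0.304575 = 0.7122

P(A|B) = 0.7122


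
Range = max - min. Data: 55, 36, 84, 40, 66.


Max = 84, Min = 36
Range = 84 - 36 = 48

Range = 48


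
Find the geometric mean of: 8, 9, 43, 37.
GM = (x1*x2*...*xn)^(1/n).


Product = 8 × 9 × 43 × 37 = 114552
GM = 114552^(1/4) = 18.3972

GM = 18.3972


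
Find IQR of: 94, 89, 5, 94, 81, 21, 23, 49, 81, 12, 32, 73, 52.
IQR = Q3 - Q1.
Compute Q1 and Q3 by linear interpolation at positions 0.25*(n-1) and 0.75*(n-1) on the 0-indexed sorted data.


Sorted: 5, 12, 21, 23, 32, 49, 52, 73, 81, 81, 89, 94, 94
Q1 (25th %ile) = 23.0000
Q3 (75th %ile) = 81.0000
IQR = 81.0000 - 23.0000 = 58.0000

IQR = 58.0000


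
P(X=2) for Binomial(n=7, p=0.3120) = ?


C(7,2) = 21
p^2 = 0.097344
(1-p)^5 = 0.154150
P = 21 * 0.097344 * 0.154150 = 0.3151

P(X=2) = 0.3151


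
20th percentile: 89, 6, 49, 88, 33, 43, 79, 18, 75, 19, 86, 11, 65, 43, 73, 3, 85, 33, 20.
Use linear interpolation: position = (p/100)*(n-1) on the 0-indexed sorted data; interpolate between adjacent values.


Sorted: 3, 6, 11, 18, 19, 20, 33, 33, 43, 43, 49, 65, 73, 75, 79, 85, 86, 88, 89
n = 19
Index = 20/100 * 18 = 3.6000
Lower = data[3] = 18, Upper = data[4] = 19
P20 = 18 + 0.6000*(1) = 18.6000

P20 = 18.6000


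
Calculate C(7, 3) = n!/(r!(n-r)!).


C(7,3) = 7!/(3! × 4!)
= 5040/(6 × 24)
= 35

C(7,3) = 35


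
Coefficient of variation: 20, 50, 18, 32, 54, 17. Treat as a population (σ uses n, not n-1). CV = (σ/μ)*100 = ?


Mean = 31.8333
SD = 15.1263
CV = (15.1263/31.8333)*100 = 47.5172%

CV = 47.5172%


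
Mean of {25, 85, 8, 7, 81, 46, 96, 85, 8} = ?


Sum = 25 + 85 + 8 + 7 + 81 + 46 + 96 + 85 + 8 = 441
n = 9
Mean = 441/9 = 49.0000

Mean = 49.0000


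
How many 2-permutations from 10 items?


P(10,2) = 10!/8!
= 3628800/40320
= 90

P(10,2) = 90


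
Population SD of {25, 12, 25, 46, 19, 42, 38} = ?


Mean = 29.5714
Variance = 136.8163
SD = sqrt(136.8163) = 11.6969

SD = 11.6969


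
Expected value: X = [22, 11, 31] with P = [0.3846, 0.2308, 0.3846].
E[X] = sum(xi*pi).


E[X] = 22*0.3846 + 11*0.2308 + 31*0.3846
= 8.4612 + 2.5388 + 11.9226
= 22.9226

E[X] = 22.9226


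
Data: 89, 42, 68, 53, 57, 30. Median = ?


Sorted: 30, 42, 53, 57, 68, 89
n = 6 (even)
Middle values: 53 and 57
Median = (53+57)/2 = 55.0000

Median = 55.0000


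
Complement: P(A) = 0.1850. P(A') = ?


P(not A) = 1 - 0.1850 = 0.8150

P(not A) = 0.8150


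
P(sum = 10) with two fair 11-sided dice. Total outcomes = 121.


Total outcomes = 11×11 = 121
Favorable (sum = 10): 9
P = 9/121 = 0.0744

P = 0.0744


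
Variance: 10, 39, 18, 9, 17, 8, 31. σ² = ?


Mean = 18.8571
Squared deviations: 78.4490, 405.7347, 0.7347, 97.1633, 3.4490, 117.8776, 147.4490
Sum = 850.8571
Variance = 850.8571/7 = 121.5510

Variance = 121.5510


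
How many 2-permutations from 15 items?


P(15,2) = 15!/13!
= 1307674368000/6227020800
= 210

P(15,2) = 210


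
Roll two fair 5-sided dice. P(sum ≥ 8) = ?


Total outcomes = 5×5 = 25
Favorable (sum ≥ 8): 6
P = 6/25 = 0.2400

P = 0.2400


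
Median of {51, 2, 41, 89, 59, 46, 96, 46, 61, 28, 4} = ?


Sorted: 2, 4, 28, 41, 46, 46, 51, 59, 61, 89, 96
n = 11 (odd)
Middle value = 46

Median = 46


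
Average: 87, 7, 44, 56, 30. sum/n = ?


Sum = 87 + 7 + 44 + 56 + 30 = 224
n = 5
Mean = 224/5 = 44.8000

Mean = 44.8000


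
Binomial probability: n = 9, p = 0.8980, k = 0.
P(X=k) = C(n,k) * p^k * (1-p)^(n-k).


C(9,0) = 1
p^0 = 1.000000
(1-p)^9 = 1.195093e-09
P = 1 * 1.000000 * 1.195093e-09 = 1.1951e-09

P(X=0) = 1.1951e-09


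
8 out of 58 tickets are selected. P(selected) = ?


P = 8/58 = 0.1379

P = 0.1379


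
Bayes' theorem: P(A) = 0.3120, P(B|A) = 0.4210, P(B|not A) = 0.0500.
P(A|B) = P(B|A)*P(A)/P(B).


P(B) = P(B|A)*P(A) + P(B|A')*P(A')
= 0.4210*0.3120 + 0.0500*0.6880
= 0.131352 + 0.034400 = 0.165752
P(A|B) = 0.131352/0.165752 = 0.7925

P(A|B) = 0.7925


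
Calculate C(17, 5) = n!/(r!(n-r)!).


C(17,5) = 17!/(5! × 12!)
= 355687428096000/(120 × 479001600)
= 6188

C(17,5) = 6188


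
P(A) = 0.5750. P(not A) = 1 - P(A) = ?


P(not A) = 1 - 0.5750 = 0.4250

P(not A) = 0.4250


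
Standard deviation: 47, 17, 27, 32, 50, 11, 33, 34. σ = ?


Mean = 31.3750
Variance = 155.2344
SD = sqrt(155.2344) = 12.4593

SD = 12.4593


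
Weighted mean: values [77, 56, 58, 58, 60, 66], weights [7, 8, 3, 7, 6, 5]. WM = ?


Numerator = 77*7 + 56*8 + 58*3 + 58*7 + 60*6 + 66*5 = 2257
Denominator = 7 + 8 + 3 + 7 + 6 + 5 = 36
WM = 2257/36 = 62.6944

WM = 62.6944


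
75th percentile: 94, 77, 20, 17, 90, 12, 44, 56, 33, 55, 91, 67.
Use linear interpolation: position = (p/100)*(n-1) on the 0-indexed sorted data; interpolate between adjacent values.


Sorted: 12, 17, 20, 33, 44, 55, 56, 67, 77, 90, 91, 94
n = 12
Index = 75/100 * 11 = 8.2500
Lower = data[8] = 77, Upper = data[9] = 90
P75 = 77 + 0.2500*(13) = 80.2500

P75 = 80.2500


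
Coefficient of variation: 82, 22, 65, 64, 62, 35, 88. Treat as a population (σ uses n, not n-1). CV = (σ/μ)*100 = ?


Mean = 59.7143
SD = 21.9787
CV = (21.9787/59.7143)*100 = 36.8064%

CV = 36.8064%


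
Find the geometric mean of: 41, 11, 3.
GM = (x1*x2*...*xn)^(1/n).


Product = 41 × 11 × 3 = 1353
GM = 1353^(1/3) = 11.0603

GM = 11.0603


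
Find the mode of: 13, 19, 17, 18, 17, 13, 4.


Frequencies: 4:1, 13:2, 17:2, 18:1, 19:1
Max frequency = 2
Mode = 13, 17

Mode = 13, 17


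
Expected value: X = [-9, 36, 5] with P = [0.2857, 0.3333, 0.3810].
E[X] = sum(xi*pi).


E[X] = -9*0.2857 + 36*0.3333 + 5*0.3810
= -2.5713 + 11.9988 + 1.9050
= 11.3325

E[X] = 11.3325


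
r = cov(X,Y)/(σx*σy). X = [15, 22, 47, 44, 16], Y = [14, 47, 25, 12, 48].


Mean X = 28.8000, Mean Y = 29.2000
SD X = 13.876599, SD Y = 15.587174
Cov = -97.960000
r = -97.960000/(13.876599*15.587174) = -0.4529

r = -0.4529


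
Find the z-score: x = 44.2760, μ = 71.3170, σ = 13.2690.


z = (44.2760 - 71.3170)/13.2690
= -27.0410/13.2690
= -2.0379

z = -2.0379


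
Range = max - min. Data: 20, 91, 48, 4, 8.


Max = 91, Min = 4
Range = 91 - 4 = 87

Range = 87


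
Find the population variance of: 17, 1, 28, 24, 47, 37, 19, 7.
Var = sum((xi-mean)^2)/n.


Mean = 22.5000
Squared deviations: 30.2500, 462.2500, 30.2500, 2.2500, 600.2500, 210.2500, 12.2500, 240.2500
Sum = 1588.0000
Variance = 1588.0000/8 = 198.5000

Variance = 198.5000


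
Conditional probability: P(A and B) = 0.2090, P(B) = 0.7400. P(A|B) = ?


P(A|B) = 0.2090/0.7400 = 0.2824

P(A|B) = 0.2824


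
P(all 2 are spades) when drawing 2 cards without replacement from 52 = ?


P(all spades) = (13/52) × (12/51)
= 0.0588

P = 0.0588


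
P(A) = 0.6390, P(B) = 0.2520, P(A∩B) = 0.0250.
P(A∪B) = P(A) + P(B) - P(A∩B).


P(A∪B) = 0.6390 + 0.2520 - 0.0250
= 0.8910 - 0.0250
= 0.8660

P(A∪B) = 0.8660


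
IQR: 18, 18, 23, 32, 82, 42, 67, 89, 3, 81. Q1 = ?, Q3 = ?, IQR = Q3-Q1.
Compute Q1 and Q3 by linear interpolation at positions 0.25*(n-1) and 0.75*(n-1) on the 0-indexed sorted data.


Sorted: 3, 18, 18, 23, 32, 42, 67, 81, 82, 89
Q1 (25th %ile) = 19.2500
Q3 (75th %ile) = 77.5000
IQR = 77.5000 - 19.2500 = 58.2500

IQR = 58.2500


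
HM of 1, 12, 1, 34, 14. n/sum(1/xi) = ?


Sum of reciprocals = 1/1 + 1/12 + 1/1 + 1/34 + 1/14 = 2.184174
HM = 5/2.184174 = 2.2892

HM = 2.2892


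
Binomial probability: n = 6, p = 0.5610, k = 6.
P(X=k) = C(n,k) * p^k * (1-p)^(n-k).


C(6,6) = 1
p^6 = 0.031173
(1-p)^0 = 1.000000
P = 1 * 0.031173 * 1.000000 = 0.0312

P(X=6) = 0.0312


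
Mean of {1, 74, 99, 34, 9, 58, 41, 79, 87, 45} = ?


Sum = 1 + 74 + 99 + 34 + 9 + 58 + 41 + 79 + 87 + 45 = 527
n = 10
Mean = 527/10 = 52.7000

Mean = 52.7000


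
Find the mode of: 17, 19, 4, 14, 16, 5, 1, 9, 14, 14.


Frequencies: 1:1, 4:1, 5:1, 9:1, 14:3, 16:1, 17:1, 19:1
Max frequency = 3
Mode = 14

Mode = 14


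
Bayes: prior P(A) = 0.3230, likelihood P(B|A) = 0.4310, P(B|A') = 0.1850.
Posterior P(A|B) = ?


P(B) = P(B|A)*P(A) + P(B|A')*P(A')
= 0.4310*0.3230 + 0.1850*0.6770
= 0.139213 + 0.125245 = 0.264458
P(A|B) = 0.139213/0.264458 = 0.5264

P(A|B) = 0.5264


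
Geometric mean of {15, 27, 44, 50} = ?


Product = 15 × 27 × 44 × 50 = 891000
GM = 891000^(1/4) = 30.7234

GM = 30.7234


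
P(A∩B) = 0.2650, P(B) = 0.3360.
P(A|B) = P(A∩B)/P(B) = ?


P(A|B) = 0.2650/0.3360 = 0.7887

P(A|B) = 0.7887


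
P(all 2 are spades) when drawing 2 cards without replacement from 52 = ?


P(all spades) = (13/52) × (12/51)
= 0.0588

P = 0.0588


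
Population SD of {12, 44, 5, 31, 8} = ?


Mean = 20.0000
Variance = 226.0000
SD = sqrt(226.0000) = 15.0333

SD = 15.0333


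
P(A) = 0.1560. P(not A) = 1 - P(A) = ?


P(not A) = 1 - 0.1560 = 0.8440

P(not A) = 0.8440


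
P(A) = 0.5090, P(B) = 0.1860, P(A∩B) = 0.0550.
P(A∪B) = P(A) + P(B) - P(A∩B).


P(A∪B) = 0.5090 + 0.1860 - 0.0550
= 0.6950 - 0.0550
= 0.6400

P(A∪B) = 0.6400


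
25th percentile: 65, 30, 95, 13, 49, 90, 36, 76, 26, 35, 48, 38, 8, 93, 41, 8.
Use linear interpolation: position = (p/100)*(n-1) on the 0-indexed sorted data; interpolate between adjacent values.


Sorted: 8, 8, 13, 26, 30, 35, 36, 38, 41, 48, 49, 65, 76, 90, 93, 95
n = 16
Index = 25/100 * 15 = 3.7500
Lower = data[3] = 26, Upper = data[4] = 30
P25 = 26 + 0.7500*(4) = 29.0000

P25 = 29.0000


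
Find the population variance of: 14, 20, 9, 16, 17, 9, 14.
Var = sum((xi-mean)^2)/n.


Mean = 14.1429
Squared deviations: 0.0204, 34.3061, 26.4490, 3.4490, 8.1633, 26.4490, 0.0204
Sum = 98.8571
Variance = 98.8571/7 = 14.1224

Variance = 14.1224


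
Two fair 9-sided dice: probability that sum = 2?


Total outcomes = 9×9 = 81
Favorable (sum = 2): 1
P = 1/81 = 0.0123

P = 0.0123


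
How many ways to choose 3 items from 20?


C(20,3) = 20!/(3! × 17!)
= 2432902008176640000/(6 × 355687428096000)
= 1140

C(20,3) = 1140


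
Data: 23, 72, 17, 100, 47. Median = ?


Sorted: 17, 23, 47, 72, 100
n = 5 (odd)
Middle value = 47

Median = 47


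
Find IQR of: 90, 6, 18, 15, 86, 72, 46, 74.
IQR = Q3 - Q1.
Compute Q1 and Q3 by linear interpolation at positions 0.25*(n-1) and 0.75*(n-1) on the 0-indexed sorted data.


Sorted: 6, 15, 18, 46, 72, 74, 86, 90
Q1 (25th %ile) = 17.2500
Q3 (75th %ile) = 77.0000
IQR = 77.0000 - 17.2500 = 59.7500

IQR = 59.7500


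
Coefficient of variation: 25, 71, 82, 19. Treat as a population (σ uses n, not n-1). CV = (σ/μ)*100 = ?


Mean = 49.2500
SD = 27.6077
CV = (27.6077/49.2500)*100 = 56.0563%

CV = 56.0563%


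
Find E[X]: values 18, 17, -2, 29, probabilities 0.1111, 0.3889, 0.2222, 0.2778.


E[X] = 18*0.1111 + 17*0.3889 - 2*0.2222 + 29*0.2778
= 1.9998 + 6.6113 - 0.4444 + 8.0562
= 16.2229

E[X] = 16.2229


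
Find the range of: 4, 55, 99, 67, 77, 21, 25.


Max = 99, Min = 4
Range = 99 - 4 = 95

Range = 95


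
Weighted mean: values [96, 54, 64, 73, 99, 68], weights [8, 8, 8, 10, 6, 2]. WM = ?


Numerator = 96*8 + 54*8 + 64*8 + 73*10 + 99*6 + 68*2 = 3172
Denominator = 8 + 8 + 8 + 10 + 6 + 2 = 42
WM = 3172/42 = 75.5238

WM = 75.5238


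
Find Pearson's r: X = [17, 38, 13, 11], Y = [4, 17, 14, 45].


Mean X = 19.7500, Mean Y = 20.0000
SD X = 10.755812, SD Y = 15.215124
Cov = -47.250000
r = -47.250000/(10.755812*15.215124) = -0.2887

r = -0.2887


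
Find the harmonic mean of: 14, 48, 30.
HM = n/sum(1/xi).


Sum of reciprocals = 1/14 + 1/48 + 1/30 = 0.125595
HM = 3/0.125595 = 23.8863

HM = 23.8863


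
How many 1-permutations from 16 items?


P(16,1) = 16!/15!
= 20922789888000/1307674368000
= 16

P(16,1) = 16


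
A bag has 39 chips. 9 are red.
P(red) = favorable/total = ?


P = 9/39 = 0.2308

P = 0.2308


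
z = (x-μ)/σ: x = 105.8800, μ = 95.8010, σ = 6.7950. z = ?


z = (105.8800 - 95.8010)/6.7950
= 10.0790/6.7950
= 1.4833

z = 1.4833


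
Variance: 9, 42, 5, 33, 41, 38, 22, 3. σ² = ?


Mean = 24.1250
Squared deviations: 228.7656, 319.5156, 365.7656, 78.7656, 284.7656, 192.5156, 4.5156, 446.2656
Sum = 1920.8750
Variance = 1920.8750/8 = 240.1094

Variance = 240.1094


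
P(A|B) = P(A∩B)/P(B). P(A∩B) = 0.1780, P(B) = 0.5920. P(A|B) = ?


P(A|B) = 0.1780/0.5920 = 0.3007

P(A|B) = 0.3007


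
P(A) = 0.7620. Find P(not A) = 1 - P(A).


P(not A) = 1 - 0.7620 = 0.2380

P(not A) = 0.2380


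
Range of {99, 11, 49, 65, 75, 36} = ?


Max = 99, Min = 11
Range = 99 - 11 = 88

Range = 88


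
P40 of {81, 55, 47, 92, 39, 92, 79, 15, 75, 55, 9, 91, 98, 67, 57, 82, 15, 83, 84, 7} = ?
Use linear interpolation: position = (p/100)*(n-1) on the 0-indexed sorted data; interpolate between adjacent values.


Sorted: 7, 9, 15, 15, 39, 47, 55, 55, 57, 67, 75, 79, 81, 82, 83, 84, 91, 92, 92, 98
n = 20
Index = 40/100 * 19 = 7.6000
Lower = data[7] = 55, Upper = data[8] = 57
P40 = 55 + 0.6000*(2) = 56.2000

P40 = 56.2000


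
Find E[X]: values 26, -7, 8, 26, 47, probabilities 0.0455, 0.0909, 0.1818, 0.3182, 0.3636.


E[X] = 26*0.0455 - 7*0.0909 + 8*0.1818 + 26*0.3182 + 47*0.3636
= 1.1830 - 0.6363 + 1.4544 + 8.2732 + 17.0892
= 27.3635

E[X] = 27.3635


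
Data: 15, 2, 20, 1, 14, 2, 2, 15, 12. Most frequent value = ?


Frequencies: 1:1, 2:3, 12:1, 14:1, 15:2, 20:1
Max frequency = 3
Mode = 2

Mode = 2


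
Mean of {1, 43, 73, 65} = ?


Sum = 1 + 43 + 73 + 65 = 182
n = 4
Mean = 182/4 = 45.5000

Mean = 45.5000


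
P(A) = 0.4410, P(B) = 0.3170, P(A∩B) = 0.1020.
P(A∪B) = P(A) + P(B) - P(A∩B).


P(A∪B) = 0.4410 + 0.3170 - 0.1020
= 0.7580 - 0.1020
= 0.6560

P(A∪B) = 0.6560


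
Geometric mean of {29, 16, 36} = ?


Product = 29 × 16 × 36 = 16704
GM = 16704^(1/3) = 25.5627

GM = 25.5627


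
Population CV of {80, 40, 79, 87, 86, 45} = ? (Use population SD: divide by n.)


Mean = 69.5000
SD = 19.3628
CV = (19.3628/69.5000)*100 = 27.8601%

CV = 27.8601%


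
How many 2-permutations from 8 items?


P(8,2) = 8!/6!
= 40320/720
= 56

P(8,2) = 56


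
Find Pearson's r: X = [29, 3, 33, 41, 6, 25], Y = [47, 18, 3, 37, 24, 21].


Mean X = 22.8333, Mean Y = 25.0000
SD X = 13.861417, SD Y = 14.011900
Cov = 46.166667
r = 46.166667/(13.861417*14.011900) = 0.2377

r = 0.2377


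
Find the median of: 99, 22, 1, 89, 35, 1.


Sorted: 1, 1, 22, 35, 89, 99
n = 6 (even)
Middle values: 22 and 35
Median = (22+35)/2 = 28.5000

Median = 28.5000


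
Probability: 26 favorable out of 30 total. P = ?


P = 26/30 = 0.8667

P = 0.8667


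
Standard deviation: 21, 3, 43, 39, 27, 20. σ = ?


Mean = 25.5000
Variance = 174.5833
SD = sqrt(174.5833) = 13.2130

SD = 13.2130


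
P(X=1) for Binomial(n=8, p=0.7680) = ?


C(8,1) = 8
p^1 = 0.768000
(1-p)^7 = 3.617561e-05
P = 8 * 0.768000 * 3.617561e-05 = 0.0002

P(X=1) = 0.0002


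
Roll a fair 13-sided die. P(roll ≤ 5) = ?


Favorable outcomes (roll ≤ 5): 5
Total outcomes = 13
P = 5/13 = 0.3846

P = 0.3846


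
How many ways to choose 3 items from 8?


C(8,3) = 8!/(3! × 5!)
= 40320/(6 × 120)
= 56

C(8,3) = 56


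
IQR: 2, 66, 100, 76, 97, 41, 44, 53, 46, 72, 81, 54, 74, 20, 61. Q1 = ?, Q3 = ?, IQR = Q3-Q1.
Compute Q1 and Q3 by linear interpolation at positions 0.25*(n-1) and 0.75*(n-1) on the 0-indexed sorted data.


Sorted: 2, 20, 41, 44, 46, 53, 54, 61, 66, 72, 74, 76, 81, 97, 100
Q1 (25th %ile) = 45.0000
Q3 (75th %ile) = 75.0000
IQR = 75.0000 - 45.0000 = 30.0000

IQR = 30.0000
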